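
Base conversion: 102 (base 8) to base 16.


102 (base 8) = 66 (decimal)
66 (decimal) = 42 (base 16)


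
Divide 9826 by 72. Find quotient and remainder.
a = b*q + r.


9826 = 72 * 136 + 34
Check: 9792 + 34 = 9826

q = 136, r = 34


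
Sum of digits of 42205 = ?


4 + 2 + 2 + 0 + 5 = 13


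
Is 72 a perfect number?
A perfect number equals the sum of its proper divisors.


Proper divisors of 72: 1, 2, 3, 4, 6, 8, 9, 12, 18, 24, 36
Sum = 1 + 2 + 3 + 4 + 6 + 8 + 9 + 12 + 18 + 24 + 36 = 123

No, 72 is not perfect (123 ≠ 72)


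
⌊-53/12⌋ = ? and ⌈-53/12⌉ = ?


-53/12 = -4.4167
floor = -5
ceil = -4

floor = -5, ceil = -4


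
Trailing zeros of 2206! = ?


floor(2206/5) = 441
floor(2206/25) = 88
floor(2206/125) = 17
floor(2206/625) = 3
Total = 549

549 trailing zeros


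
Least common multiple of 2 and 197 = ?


GCD(2, 197) = 1
LCM = 2*197/1 = 394/1 = 394

LCM = 394


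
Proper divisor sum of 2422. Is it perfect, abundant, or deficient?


Proper divisors: 1, 2, 7, 14, 173, 346, 1211
Sum = 1 + 2 + 7 + 14 + 173 + 346 + 1211 = 1754
1754 < 2422 → deficient

s(2422) = 1754 (deficient)


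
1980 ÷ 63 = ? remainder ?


1980 = 63 * 31 + 27
Check: 1953 + 27 = 1980

q = 31, r = 27


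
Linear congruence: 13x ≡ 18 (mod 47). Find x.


GCD(13, 47) = 1, unique solution
a^(-1) mod 47 = 29
x = 29 * 18 mod 47 = 5

x ≡ 5 (mod 47)


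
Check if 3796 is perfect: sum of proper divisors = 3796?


Proper divisors of 3796: 1, 2, 4, 13, 26, 52, 73, 146, 292, 949, 1898
Sum = 1 + 2 + 4 + 13 + 26 + 52 + 73 + 146 + 292 + 949 + 1898 = 3456

No, 3796 is not perfect (3456 ≠ 3796)


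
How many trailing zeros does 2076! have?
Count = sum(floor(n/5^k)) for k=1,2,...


floor(2076/5) = 415
floor(2076/25) = 83
floor(2076/125) = 16
floor(2076/625) = 3
Total = 517

517 trailing zeros


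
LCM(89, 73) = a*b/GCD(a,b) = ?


GCD(89, 73) = 1
LCM = 89*73/1 = 6497/1 = 6497

LCM = 6497


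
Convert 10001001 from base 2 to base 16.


10001001 (base 2) = 137 (decimal)
137 (decimal) = 89 (base 16)


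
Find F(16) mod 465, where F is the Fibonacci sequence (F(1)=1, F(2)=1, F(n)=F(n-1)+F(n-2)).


F(k) mod 465 for k=1..16:
1, 1, 2, 3, 5, 8, 13, 21, 34, 55, 89, 144, 233, 377, 145, 57
F(16) mod 465 = 57


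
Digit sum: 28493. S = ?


2 + 8 + 4 + 9 + 3 = 26


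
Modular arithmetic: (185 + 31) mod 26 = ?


185 + 31 = 216
216 mod 26 = 8


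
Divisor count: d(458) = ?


458 = 2^1 × 229^1
d(458) = (1+1) × (1+1) = 4

4 divisors


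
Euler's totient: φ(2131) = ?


2131 = 2131
Prime factors: 2131
φ(2131) = 2131 × (1-1/2131)
= 2131 × 2130/2131 = 2130

φ(2131) = 2130


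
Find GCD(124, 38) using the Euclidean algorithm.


124 = 3 * 38 + 10
38 = 3 * 10 + 8
10 = 1 * 8 + 2
8 = 4 * 2 + 0
GCD = 2


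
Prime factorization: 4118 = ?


4118 / 2 = 2059
2059 / 29 = 71
71 / 71 = 1
4118 = 2 × 29 × 71


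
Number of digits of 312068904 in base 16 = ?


312068904 in base 16 = 1299CB28
Number of digits = 8

8 digits (base 16)


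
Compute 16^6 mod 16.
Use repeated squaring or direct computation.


16^1 mod 16 = 0
16^2 mod 16 = 0
16^3 mod 16 = 0
16^4 mod 16 = 0
16^5 mod 16 = 0
16^6 mod 16 = 0


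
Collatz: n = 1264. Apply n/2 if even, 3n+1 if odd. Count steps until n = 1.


1264 → 632 → 316 → 158 → 79 → 238 → 119 → 358 → 179 → 538 → 269 → 808 → 404 → 202 → 101 → 304 → 152 → 76 → 38 → 19 → 58 → 29 → 88 → 44 → 22 → 11 → 34 → 17 → 52 → 26 → 13 → 40 → 20 → 10 → 5 → 16 → 8 → 4 → 2 → 1
Total steps = 39

39 steps


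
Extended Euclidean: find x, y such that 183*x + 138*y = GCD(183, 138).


Tabular extended Euclidean (each row: r = 183*s + 138*t):
r=183, s=1, t=0
r=138, s=0, t=1
q=1: r=45, s=1, t=-1   [183*(1) + 138*(-1) = 45]
q=3: r=3, s=-3, t=4   [183*(-3) + 138*(4) = 3]
q=15: r=0, s=46, t=-61   [183*(46) + 138*(-61) = 0]
GCD = 3; from the row with r=3: x=-3, y=4
Check: 183*(-3) + 138*(4) = -549 + 552 = 3

GCD = 3, x = -3, y = 4


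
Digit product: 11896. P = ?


1 × 1 × 8 × 9 × 6 = 432


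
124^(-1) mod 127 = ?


Use the extended Euclidean algorithm on (127, 124); each row r = 127*s + 124*t:
r=127, s=1, t=0
r=124, s=0, t=1
q=1: r=3, s=1, t=-1   [127*(1) + 124*(-1) = 3]
q=41: r=1, s=-41, t=42   [127*(-41) + 124*(42) = 1]
q=3: r=0, s=124, t=-127   [127*(124) + 124*(-127) = 0]
GCD = 1 with t = 42, so 124*(42) ≡ 1 (mod 127)
Inverse = 42 mod 127 = 42
Check: 124 * 42 = 5208 ≡ 1 (mod 127)

124^(-1) ≡ 42 (mod 127)


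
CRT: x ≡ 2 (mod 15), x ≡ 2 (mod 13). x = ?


M = 15*13 = 195
M1 = M/15 = 13, M2 = M/13 = 15
M1^(-1) mod 15 = 7, M2^(-1) mod 13 = 7
x = 2*13*7 + 2*15*7 = 392
392 mod 195 = 2
Check: 2 mod 15 = 2 ✓, 2 mod 13 = 2 ✓

x ≡ 2 (mod 195)


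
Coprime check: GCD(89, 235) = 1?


Euclidean algorithm:
235 = 2 * 89 + 57
89 = 1 * 57 + 32
57 = 1 * 32 + 25
32 = 1 * 25 + 7
25 = 3 * 7 + 4
7 = 1 * 4 + 3
4 = 1 * 3 + 1
3 = 3 * 1 + 0
GCD(89, 235) = 1

Yes, coprime (GCD = 1)


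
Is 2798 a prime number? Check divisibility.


2798 / 2 = 1399 (exact division)
2798 is NOT prime.

No, 2798 is not prime


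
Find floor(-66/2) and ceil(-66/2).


-66/2 = -33.0000
floor = -33
ceil = -33

floor = -33, ceil = -33


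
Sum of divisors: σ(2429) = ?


Divisors of 2429: 1, 7, 347, 2429
Sum = 1 + 7 + 347 + 2429 = 2784

σ(2429) = 2784


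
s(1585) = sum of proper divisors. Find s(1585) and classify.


Proper divisors: 1, 5, 317
Sum = 1 + 5 + 317 = 323
323 < 1585 → deficient

s(1585) = 323 (deficient)


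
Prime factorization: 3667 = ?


3667 / 19 = 193
193 / 193 = 1
3667 = 19 × 193


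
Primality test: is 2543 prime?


Check divisors up to sqrt(2543) = 50.4282
No divisors found.
2543 is prime.

Yes, 2543 is prime


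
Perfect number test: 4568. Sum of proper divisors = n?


Proper divisors of 4568: 1, 2, 4, 8, 571, 1142, 2284
Sum = 1 + 2 + 4 + 8 + 571 + 1142 + 2284 = 4012

No, 4568 is not perfect (4012 ≠ 4568)


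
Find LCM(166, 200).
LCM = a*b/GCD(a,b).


GCD(166, 200) = 2
LCM = 166*200/2 = 33200/2 = 16600

LCM = 16600


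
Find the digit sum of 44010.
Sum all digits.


4 + 4 + 0 + 1 + 0 = 9


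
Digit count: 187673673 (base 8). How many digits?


187673673 in base 8 = 1313726111
Number of digits = 10

10 digits (base 8)


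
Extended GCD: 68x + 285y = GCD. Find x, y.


Tabular extended Euclidean (each row: r = 68*s + 285*t):
r=68, s=1, t=0
r=285, s=0, t=1
q=0: r=68, s=1, t=0   [68*(1) + 285*(0) = 68]
q=4: r=13, s=-4, t=1   [68*(-4) + 285*(1) = 13]
q=5: r=3, s=21, t=-5   [68*(21) + 285*(-5) = 3]
q=4: r=1, s=-88, t=21   [68*(-88) + 285*(21) = 1]
q=3: r=0, s=285, t=-68   [68*(285) + 285*(-68) = 0]
GCD = 1; from the row with r=1: x=-88, y=21
Check: 68*(-88) + 285*(21) = -5984 + 5985 = 1

GCD = 1, x = -88, y = 21


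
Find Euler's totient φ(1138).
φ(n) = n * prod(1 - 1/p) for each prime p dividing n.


1138 = 2 × 569
Prime factors: 2, 569
φ(1138) = 1138 × (1-1/2) × (1-1/569)
= 1138 × 1/2 × 568/569 = 568

φ(1138) = 568


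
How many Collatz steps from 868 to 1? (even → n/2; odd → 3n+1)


868 → 434 → 217 → 652 → 326 → 163 → 490 → 245 → 736 → 368 → 184 → 92 → 46 → 23 → 70 → 35 → 106 → 53 → 160 → 80 → 40 → 20 → 10 → 5 → 16 → 8 → 4 → 2 → 1
Total steps = 28

28 steps


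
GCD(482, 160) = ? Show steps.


482 = 3 * 160 + 2
160 = 80 * 2 + 0
GCD = 2


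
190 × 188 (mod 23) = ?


190 × 188 = 35720
35720 mod 23 = 1


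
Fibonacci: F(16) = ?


Sequence: 1, 1, 2, 3, 5, 8, 13, 21, 34, 55, 89, 144, 233, 377, 610, 987
F(16) = 987


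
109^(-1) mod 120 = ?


Use the extended Euclidean algorithm on (120, 109); each row r = 120*s + 109*t:
r=120, s=1, t=0
r=109, s=0, t=1
q=1: r=11, s=1, t=-1   [120*(1) + 109*(-1) = 11]
q=9: r=10, s=-9, t=10   [120*(-9) + 109*(10) = 10]
q=1: r=1, s=10, t=-11   [120*(10) + 109*(-11) = 1]
q=10: r=0, s=-109, t=120   [120*(-109) + 109*(120) = 0]
GCD = 1 with t = -11, so 109*(-11) ≡ 1 (mod 120)
Inverse = -11 mod 120 = 109
Check: 109 * 109 = 11881 ≡ 1 (mod 120)

109^(-1) ≡ 109 (mod 120)


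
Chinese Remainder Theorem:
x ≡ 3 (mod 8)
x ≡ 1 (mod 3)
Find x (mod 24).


M = 8*3 = 24
M1 = M/8 = 3, M2 = M/3 = 8
M1^(-1) mod 8 = 3, M2^(-1) mod 3 = 2
x = 3*3*3 + 1*8*2 = 43
43 mod 24 = 19
Check: 19 mod 8 = 3 ✓, 19 mod 3 = 1 ✓

x ≡ 19 (mod 24)


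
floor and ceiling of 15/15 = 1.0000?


15/15 = 1.0000
floor = 1
ceil = 1

floor = 1, ceil = 1


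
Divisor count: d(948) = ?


948 = 2^2 × 3^1 × 79^1
d(948) = (2+1) × (1+1) × (1+1) = 12

12 divisors


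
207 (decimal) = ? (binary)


207 (base 10) = 207 (decimal)
207 (decimal) = 11001111 (base 2)


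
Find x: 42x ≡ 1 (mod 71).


GCD(42, 71) = 1, unique solution
a^(-1) mod 71 = 22
x = 22 * 1 mod 71 = 22

x ≡ 22 (mod 71)


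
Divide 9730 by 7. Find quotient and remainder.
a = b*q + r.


9730 = 7 * 1390 + 0
Check: 9730 + 0 = 9730

q = 1390, r = 0


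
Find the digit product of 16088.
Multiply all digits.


1 × 6 × 0 × 8 × 8 = 0


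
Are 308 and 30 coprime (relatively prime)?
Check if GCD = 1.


Euclidean algorithm:
308 = 10 * 30 + 8
30 = 3 * 8 + 6
8 = 1 * 6 + 2
6 = 3 * 2 + 0
GCD(308, 30) = 2

No, not coprime (GCD = 2)


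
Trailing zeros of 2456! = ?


floor(2456/5) = 491
floor(2456/25) = 98
floor(2456/125) = 19
floor(2456/625) = 3
Total = 611

611 trailing zeros


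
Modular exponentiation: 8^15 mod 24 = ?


8^1 mod 24 = 8
8^2 mod 24 = 16
8^3 mod 24 = 8
8^4 mod 24 = 16
8^5 mod 24 = 8
8^6 mod 24 = 16
8^7 mod 24 = 8
8^8 mod 24 = 16
8^9 mod 24 = 8
8^10 mod 24 = 16
8^11 mod 24 = 8
8^12 mod 24 = 16
8^13 mod 24 = 8
8^14 mod 24 = 16
8^15 mod 24 = 8


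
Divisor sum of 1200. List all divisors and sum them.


Divisors of 1200: 1, 2, 3, 4, 5, 6, 8, 10, 12, 15, 16, 20, 24, 25, 30, 40, 48, 50, 60, 75, 80, 100, 120, 150, 200, 240, 300, 400, 600, 1200
Sum = 1 + 2 + 3 + 4 + 5 + 6 + 8 + 10 + 12 + 15 + 16 + 20 + 24 + 25 + 30 + 40 + 48 + 50 + 60 + 75 + 80 + 100 + 120 + 150 + 200 + 240 + 300 + 400 + 600 + 1200 = 3844

σ(1200) = 3844


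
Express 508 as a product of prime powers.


508 / 2 = 254
254 / 2 = 127
127 / 127 = 1
508 = 2^2 × 127


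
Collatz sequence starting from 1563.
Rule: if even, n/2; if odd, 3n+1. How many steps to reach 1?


1563 → 4690 → 2345 → 7036 → 3518 → 1759 → 5278 → 2639 → 7918 → 3959 → 11878 → 5939 → 17818 → 8909 → 26728 → 13364 → 6682 → 3341 → 10024 → 5012 → 2506 → 1253 → 3760 → 1880 → 940 → 470 → 235 → 706 → 353 → 1060 → 530 → 265 → 796 → 398 → 199 → 598 → 299 → 898 → 449 → 1348 → 674 → 337 → 1012 → 506 → 253 → 760 → 380 → 190 → 95 → 286 → 143 → 430 → 215 → 646 → 323 → 970 → 485 → 1456 → 728 → 364 → 182 → 91 → 274 → 137 → 412 → 206 → 103 → 310 → 155 → 466 → 233 → 700 → 350 → 175 → 526 → 263 → 790 → 395 → 1186 → 593 → 1780 → 890 → 445 → 1336 → 668 → 334 → 167 → 502 → 251 → 754 → 377 → 1132 → 566 → 283 → 850 → 425 → 1276 → 638 → 319 → 958 → 479 → 1438 → 719 → 2158 → 1079 → 3238 → 1619 → 4858 → 2429 → 7288 → 3644 → 1822 → 911 → 2734 → 1367 → 4102 → 2051 → 6154 → 3077 → 9232 → 4616 → 2308 → 1154 → 577 → 1732 → 866 → 433 → 1300 → 650 → 325 → 976 → 488 → 244 → 122 → 61 → 184 → 92 → 46 → 23 → 70 → 35 → 106 → 53 → 160 → 80 → 40 → 20 → 10 → 5 → 16 → 8 → 4 → 2 → 1
Total steps = 153

153 steps


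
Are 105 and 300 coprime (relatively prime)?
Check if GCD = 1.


Euclidean algorithm:
300 = 2 * 105 + 90
105 = 1 * 90 + 15
90 = 6 * 15 + 0
GCD(105, 300) = 15

No, not coprime (GCD = 15)


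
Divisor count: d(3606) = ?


3606 = 2^1 × 3^1 × 601^1
d(3606) = (1+1) × (1+1) × (1+1) = 8

8 divisors


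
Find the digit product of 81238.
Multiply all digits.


8 × 1 × 2 × 3 × 8 = 384


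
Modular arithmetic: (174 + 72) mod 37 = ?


174 + 72 = 246
246 mod 37 = 24


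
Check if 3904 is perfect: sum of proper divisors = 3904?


Proper divisors of 3904: 1, 2, 4, 8, 16, 32, 61, 64, 122, 244, 488, 976, 1952
Sum = 1 + 2 + 4 + 8 + 16 + 32 + 61 + 64 + 122 + 244 + 488 + 976 + 1952 = 3970

No, 3904 is not perfect (3970 ≠ 3904)


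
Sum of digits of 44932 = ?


4 + 4 + 9 + 3 + 2 = 22


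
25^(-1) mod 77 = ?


Use the extended Euclidean algorithm on (77, 25); each row r = 77*s + 25*t:
r=77, s=1, t=0
r=25, s=0, t=1
q=3: r=2, s=1, t=-3   [77*(1) + 25*(-3) = 2]
q=12: r=1, s=-12, t=37   [77*(-12) + 25*(37) = 1]
q=2: r=0, s=25, t=-77   [77*(25) + 25*(-77) = 0]
GCD = 1 with t = 37, so 25*(37) ≡ 1 (mod 77)
Inverse = 37 mod 77 = 37
Check: 25 * 37 = 925 ≡ 1 (mod 77)

25^(-1) ≡ 37 (mod 77)


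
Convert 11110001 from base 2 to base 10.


11110001 (base 2) = 241 (decimal)
241 (decimal) = 241 (base 10)


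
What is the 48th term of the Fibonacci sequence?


Sequence: 1, 1, 2, 3, 5, 8, 13, 21, 34, 55, 89, 144, 233, 377, 610, 987, 1597, 2584, 4181, 6765, 10946, 17711, 28657, 46368, 75025, 121393, 196418, 317811, 514229, 832040, 1346269, 2178309, 3524578, 5702887, 9227465, 14930352, 24157817, 39088169, 63245986, 102334155, 165580141, 267914296, 433494437, 701408733, 1134903170, 1836311903, 2971215073, 4807526976
F(48) = 4807526976


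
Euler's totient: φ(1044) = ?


1044 = 2^2 × 3^2 × 29
Prime factors: 2, 3, 29
φ(1044) = 1044 × (1-1/2) × (1-1/3) × (1-1/29)
= 1044 × 1/2 × 2/3 × 28/29 = 336

φ(1044) = 336


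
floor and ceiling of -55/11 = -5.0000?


-55/11 = -5.0000
floor = -5
ceil = -5

floor = -5, ceil = -5


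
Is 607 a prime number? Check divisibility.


Check divisors up to sqrt(607) = 24.6374
No divisors found.
607 is prime.

Yes, 607 is prime


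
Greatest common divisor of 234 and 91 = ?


234 = 2 * 91 + 52
91 = 1 * 52 + 39
52 = 1 * 39 + 13
39 = 3 * 13 + 0
GCD = 13


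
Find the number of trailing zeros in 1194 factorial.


floor(1194/5) = 238
floor(1194/25) = 47
floor(1194/125) = 9
floor(1194/625) = 1
Total = 295

295 trailing zeros


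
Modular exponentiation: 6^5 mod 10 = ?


6^1 mod 10 = 6
6^2 mod 10 = 6
6^3 mod 10 = 6
6^4 mod 10 = 6
6^5 mod 10 = 6


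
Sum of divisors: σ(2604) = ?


Divisors of 2604: 1, 2, 3, 4, 6, 7, 12, 14, 21, 28, 31, 42, 62, 84, 93, 124, 186, 217, 372, 434, 651, 868, 1302, 2604
Sum = 1 + 2 + 3 + 4 + 6 + 7 + 12 + 14 + 21 + 28 + 31 + 42 + 62 + 84 + 93 + 124 + 186 + 217 + 372 + 434 + 651 + 868 + 1302 + 2604 = 7168

σ(2604) = 7168


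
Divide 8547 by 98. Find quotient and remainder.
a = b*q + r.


8547 = 98 * 87 + 21
Check: 8526 + 21 = 8547

q = 87, r = 21


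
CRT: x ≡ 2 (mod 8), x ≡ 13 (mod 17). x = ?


M = 8*17 = 136
M1 = M/8 = 17, M2 = M/17 = 8
M1^(-1) mod 8 = 1, M2^(-1) mod 17 = 15
x = 2*17*1 + 13*8*15 = 1594
1594 mod 136 = 98
Check: 98 mod 8 = 2 ✓, 98 mod 17 = 13 ✓

x ≡ 98 (mod 136)


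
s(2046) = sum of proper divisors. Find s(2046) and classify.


Proper divisors: 1, 2, 3, 6, 11, 22, 31, 33, 62, 66, 93, 186, 341, 682, 1023
Sum = 1 + 2 + 3 + 6 + 11 + 22 + 31 + 33 + 62 + 66 + 93 + 186 + 341 + 682 + 1023 = 2562
2562 > 2046 → abundant

s(2046) = 2562 (abundant)


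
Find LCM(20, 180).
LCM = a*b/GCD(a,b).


GCD(20, 180) = 20
LCM = 20*180/20 = 3600/20 = 180

LCM = 180


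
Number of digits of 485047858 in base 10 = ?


485047858 has 9 digits in base 10
floor(log10(485047858)) + 1 = floor(8.6858) + 1 = 9

9 digits (base 10)


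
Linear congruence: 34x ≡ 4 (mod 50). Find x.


GCD(34, 50) = 2 divides 4
Divide: 17x ≡ 2 (mod 25)
x ≡ 6 (mod 25)


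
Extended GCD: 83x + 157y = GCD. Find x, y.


Tabular extended Euclidean (each row: r = 83*s + 157*t):
r=83, s=1, t=0
r=157, s=0, t=1
q=0: r=83, s=1, t=0   [83*(1) + 157*(0) = 83]
q=1: r=74, s=-1, t=1   [83*(-1) + 157*(1) = 74]
q=1: r=9, s=2, t=-1   [83*(2) + 157*(-1) = 9]
q=8: r=2, s=-17, t=9   [83*(-17) + 157*(9) = 2]
q=4: r=1, s=70, t=-37   [83*(70) + 157*(-37) = 1]
q=2: r=0, s=-157, t=83   [83*(-157) + 157*(83) = 0]
GCD = 1; from the row with r=1: x=70, y=-37
Check: 83*(70) + 157*(-37) = 5810 - 5809 = 1

GCD = 1, x = 70, y = -37


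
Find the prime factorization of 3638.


3638 / 2 = 1819
1819 / 17 = 107
107 / 107 = 1
3638 = 2 × 17 × 107


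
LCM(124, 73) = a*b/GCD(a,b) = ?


GCD(124, 73) = 1
LCM = 124*73/1 = 9052/1 = 9052

LCM = 9052


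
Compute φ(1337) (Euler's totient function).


1337 = 7 × 191
Prime factors: 7, 191
φ(1337) = 1337 × (1-1/7) × (1-1/191)
= 1337 × 6/7 × 190/191 = 1140

φ(1337) = 1140


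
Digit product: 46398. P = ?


4 × 6 × 3 × 9 × 8 = 5184


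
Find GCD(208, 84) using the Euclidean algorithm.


208 = 2 * 84 + 40
84 = 2 * 40 + 4
40 = 10 * 4 + 0
GCD = 4


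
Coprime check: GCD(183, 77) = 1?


Euclidean algorithm:
183 = 2 * 77 + 29
77 = 2 * 29 + 19
29 = 1 * 19 + 10
19 = 1 * 10 + 9
10 = 1 * 9 + 1
9 = 9 * 1 + 0
GCD(183, 77) = 1

Yes, coprime (GCD = 1)


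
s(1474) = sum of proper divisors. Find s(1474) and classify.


Proper divisors: 1, 2, 11, 22, 67, 134, 737
Sum = 1 + 2 + 11 + 22 + 67 + 134 + 737 = 974
974 < 1474 → deficient

s(1474) = 974 (deficient)


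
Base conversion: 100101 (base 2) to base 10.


100101 (base 2) = 37 (decimal)
37 (decimal) = 37 (base 10)


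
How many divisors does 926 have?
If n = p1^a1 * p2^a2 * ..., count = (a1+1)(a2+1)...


926 = 2^1 × 463^1
d(926) = (1+1) × (1+1) = 4

4 divisors


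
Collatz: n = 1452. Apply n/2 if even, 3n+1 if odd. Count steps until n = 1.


1452 → 726 → 363 → 1090 → 545 → 1636 → 818 → 409 → 1228 → 614 → 307 → 922 → 461 → 1384 → 692 → 346 → 173 → 520 → 260 → 130 → 65 → 196 → 98 → 49 → 148 → 74 → 37 → 112 → 56 → 28 → 14 → 7 → 22 → 11 → 34 → 17 → 52 → 26 → 13 → 40 → 20 → 10 → 5 → 16 → 8 → 4 → 2 → 1
Total steps = 47

47 steps


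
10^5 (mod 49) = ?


10^1 mod 49 = 10
10^2 mod 49 = 2
10^3 mod 49 = 20
10^4 mod 49 = 4
10^5 mod 49 = 40


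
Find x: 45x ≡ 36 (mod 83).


GCD(45, 83) = 1, unique solution
a^(-1) mod 83 = 24
x = 24 * 36 mod 83 = 34

x ≡ 34 (mod 83)


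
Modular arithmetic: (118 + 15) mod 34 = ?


118 + 15 = 133
133 mod 34 = 31


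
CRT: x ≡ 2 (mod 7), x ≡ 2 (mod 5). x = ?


M = 7*5 = 35
M1 = M/7 = 5, M2 = M/5 = 7
M1^(-1) mod 7 = 3, M2^(-1) mod 5 = 3
x = 2*5*3 + 2*7*3 = 72
72 mod 35 = 2
Check: 2 mod 7 = 2 ✓, 2 mod 5 = 2 ✓

x ≡ 2 (mod 35)


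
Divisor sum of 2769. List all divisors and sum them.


Divisors of 2769: 1, 3, 13, 39, 71, 213, 923, 2769
Sum = 1 + 3 + 13 + 39 + 71 + 213 + 923 + 2769 = 4032

σ(2769) = 4032


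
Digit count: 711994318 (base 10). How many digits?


711994318 has 9 digits in base 10
floor(log10(711994318)) + 1 = floor(8.8525) + 1 = 9

9 digits (base 10)


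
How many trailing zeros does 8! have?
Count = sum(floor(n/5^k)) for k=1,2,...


floor(8/5) = 1
Total = 1

1 trailing zeros


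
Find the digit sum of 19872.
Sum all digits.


1 + 9 + 8 + 7 + 2 = 27


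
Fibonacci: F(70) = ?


Sequence: 1, 1, 2, 3, 5, 8, 13, 21, 34, 55, 89, 144, 233, 377, 610, 987, 1597, 2584, 4181, 6765, 10946, 17711, 28657, 46368, 75025, 121393, 196418, 317811, 514229, 832040, 1346269, 2178309, 3524578, 5702887, 9227465, 14930352, 24157817, 39088169, 63245986, 102334155, 165580141, 267914296, 433494437, 701408733, 1134903170, 1836311903, 2971215073, 4807526976, 7778742049, 12586269025, 20365011074, 32951280099, 53316291173, 86267571272, 139583862445, 225851433717, 365435296162, 591286729879, 956722026041, 1548008755920, 2504730781961, 4052739537881, 6557470319842, 10610209857723, 17167680177565, 27777890035288, 44945570212853, 72723460248141, 117669030460994, 190392490709135
F(70) = 190392490709135


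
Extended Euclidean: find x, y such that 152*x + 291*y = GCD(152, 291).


Tabular extended Euclidean (each row: r = 152*s + 291*t):
r=152, s=1, t=0
r=291, s=0, t=1
q=0: r=152, s=1, t=0   [152*(1) + 291*(0) = 152]
q=1: r=139, s=-1, t=1   [152*(-1) + 291*(1) = 139]
q=1: r=13, s=2, t=-1   [152*(2) + 291*(-1) = 13]
q=10: r=9, s=-21, t=11   [152*(-21) + 291*(11) = 9]
q=1: r=4, s=23, t=-12   [152*(23) + 291*(-12) = 4]
q=2: r=1, s=-67, t=35   [152*(-67) + 291*(35) = 1]
q=4: r=0, s=291, t=-152   [152*(291) + 291*(-152) = 0]
GCD = 1; from the row with r=1: x=-67, y=35
Check: 152*(-67) + 291*(35) = -10184 + 10185 = 1

GCD = 1, x = -67, y = 35


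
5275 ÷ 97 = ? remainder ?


5275 = 97 * 54 + 37
Check: 5238 + 37 = 5275

q = 54, r = 37


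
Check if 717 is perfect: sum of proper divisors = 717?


Proper divisors of 717: 1, 3, 239
Sum = 1 + 3 + 239 = 243

No, 717 is not perfect (243 ≠ 717)


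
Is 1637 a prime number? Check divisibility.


Check divisors up to sqrt(1637) = 40.4599
No divisors found.
1637 is prime.

Yes, 1637 is prime


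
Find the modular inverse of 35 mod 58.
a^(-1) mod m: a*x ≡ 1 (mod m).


Use the extended Euclidean algorithm on (58, 35); each row r = 58*s + 35*t:
r=58, s=1, t=0
r=35, s=0, t=1
q=1: r=23, s=1, t=-1   [58*(1) + 35*(-1) = 23]
q=1: r=12, s=-1, t=2   [58*(-1) + 35*(2) = 12]
q=1: r=11, s=2, t=-3   [58*(2) + 35*(-3) = 11]
q=1: r=1, s=-3, t=5   [58*(-3) + 35*(5) = 1]
q=11: r=0, s=35, t=-58   [58*(35) + 35*(-58) = 0]
GCD = 1 with t = 5, so 35*(5) ≡ 1 (mod 58)
Inverse = 5 mod 58 = 5
Check: 35 * 5 = 175 ≡ 1 (mod 58)

35^(-1) ≡ 5 (mod 58)


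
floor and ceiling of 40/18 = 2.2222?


40/18 = 2.2222
floor = 2
ceil = 3

floor = 2, ceil = 3


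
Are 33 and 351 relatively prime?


Euclidean algorithm:
351 = 10 * 33 + 21
33 = 1 * 21 + 12
21 = 1 * 12 + 9
12 = 1 * 9 + 3
9 = 3 * 3 + 0
GCD(33, 351) = 3

No, not coprime (GCD = 3)


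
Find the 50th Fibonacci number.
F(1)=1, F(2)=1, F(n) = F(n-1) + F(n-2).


Sequence: 1, 1, 2, 3, 5, 8, 13, 21, 34, 55, 89, 144, 233, 377, 610, 987, 1597, 2584, 4181, 6765, 10946, 17711, 28657, 46368, 75025, 121393, 196418, 317811, 514229, 832040, 1346269, 2178309, 3524578, 5702887, 9227465, 14930352, 24157817, 39088169, 63245986, 102334155, 165580141, 267914296, 433494437, 701408733, 1134903170, 1836311903, 2971215073, 4807526976, 7778742049, 12586269025
F(50) = 12586269025


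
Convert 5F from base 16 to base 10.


5F (base 16) = 95 (decimal)
95 (decimal) = 95 (base 10)


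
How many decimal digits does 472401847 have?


472401847 has 9 digits in base 10
floor(log10(472401847)) + 1 = floor(8.6743) + 1 = 9

9 digits (base 10)


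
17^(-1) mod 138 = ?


Use the extended Euclidean algorithm on (138, 17); each row r = 138*s + 17*t:
r=138, s=1, t=0
r=17, s=0, t=1
q=8: r=2, s=1, t=-8   [138*(1) + 17*(-8) = 2]
q=8: r=1, s=-8, t=65   [138*(-8) + 17*(65) = 1]
q=2: r=0, s=17, t=-138   [138*(17) + 17*(-138) = 0]
GCD = 1 with t = 65, so 17*(65) ≡ 1 (mod 138)
Inverse = 65 mod 138 = 65
Check: 17 * 65 = 1105 ≡ 1 (mod 138)

17^(-1) ≡ 65 (mod 138)


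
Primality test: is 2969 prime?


Check divisors up to sqrt(2969) = 54.4885
No divisors found.
2969 is prime.

Yes, 2969 is prime


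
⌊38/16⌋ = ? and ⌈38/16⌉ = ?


38/16 = 2.3750
floor = 2
ceil = 3

floor = 2, ceil = 3


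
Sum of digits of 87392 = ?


8 + 7 + 3 + 9 + 2 = 29


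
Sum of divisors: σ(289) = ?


Divisors of 289: 1, 17, 289
Sum = 1 + 17 + 289 = 307

σ(289) = 307


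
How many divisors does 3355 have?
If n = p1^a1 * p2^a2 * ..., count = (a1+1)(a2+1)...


3355 = 5^1 × 11^1 × 61^1
d(3355) = (1+1) × (1+1) × (1+1) = 8

8 divisors


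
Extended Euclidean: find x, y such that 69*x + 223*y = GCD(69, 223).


Tabular extended Euclidean (each row: r = 69*s + 223*t):
r=69, s=1, t=0
r=223, s=0, t=1
q=0: r=69, s=1, t=0   [69*(1) + 223*(0) = 69]
q=3: r=16, s=-3, t=1   [69*(-3) + 223*(1) = 16]
q=4: r=5, s=13, t=-4   [69*(13) + 223*(-4) = 5]
q=3: r=1, s=-42, t=13   [69*(-42) + 223*(13) = 1]
q=5: r=0, s=223, t=-69   [69*(223) + 223*(-69) = 0]
GCD = 1; from the row with r=1: x=-42, y=13
Check: 69*(-42) + 223*(13) = -2898 + 2899 = 1

GCD = 1, x = -42, y = 13


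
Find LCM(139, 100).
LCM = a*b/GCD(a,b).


GCD(139, 100) = 1
LCM = 139*100/1 = 13900/1 = 13900

LCM = 13900


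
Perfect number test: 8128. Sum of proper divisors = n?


Proper divisors of 8128: 1, 2, 4, 8, 16, 32, 64, 127, 254, 508, 1016, 2032, 4064
Sum = 1 + 2 + 4 + 8 + 16 + 32 + 64 + 127 + 254 + 508 + 1016 + 2032 + 4064 = 8128

Yes, 8128 is perfect (8128 = 8128)


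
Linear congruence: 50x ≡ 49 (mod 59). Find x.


GCD(50, 59) = 1, unique solution
a^(-1) mod 59 = 13
x = 13 * 49 mod 59 = 47

x ≡ 47 (mod 59)


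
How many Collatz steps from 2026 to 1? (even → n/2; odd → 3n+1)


2026 → 1013 → 3040 → 1520 → 760 → 380 → 190 → 95 → 286 → 143 → 430 → 215 → 646 → 323 → 970 → 485 → 1456 → 728 → 364 → 182 → 91 → 274 → 137 → 412 → 206 → 103 → 310 → 155 → 466 → 233 → 700 → 350 → 175 → 526 → 263 → 790 → 395 → 1186 → 593 → 1780 → 890 → 445 → 1336 → 668 → 334 → 167 → 502 → 251 → 754 → 377 → 1132 → 566 → 283 → 850 → 425 → 1276 → 638 → 319 → 958 → 479 → 1438 → 719 → 2158 → 1079 → 3238 → 1619 → 4858 → 2429 → 7288 → 3644 → 1822 → 911 → 2734 → 1367 → 4102 → 2051 → 6154 → 3077 → 9232 → 4616 → 2308 → 1154 → 577 → 1732 → 866 → 433 → 1300 → 650 → 325 → 976 → 488 → 244 → 122 → 61 → 184 → 92 → 46 → 23 → 70 → 35 → 106 → 53 → 160 → 80 → 40 → 20 → 10 → 5 → 16 → 8 → 4 → 2 → 1
Total steps = 112

112 steps


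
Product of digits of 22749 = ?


2 × 2 × 7 × 4 × 9 = 1008


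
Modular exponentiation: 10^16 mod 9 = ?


10^1 mod 9 = 1
10^2 mod 9 = 1
10^3 mod 9 = 1
10^4 mod 9 = 1
10^5 mod 9 = 1
10^6 mod 9 = 1
10^7 mod 9 = 1
10^8 mod 9 = 1
10^9 mod 9 = 1
10^10 mod 9 = 1
10^11 mod 9 = 1
10^12 mod 9 = 1
10^13 mod 9 = 1
10^14 mod 9 = 1
10^15 mod 9 = 1
10^16 mod 9 = 1


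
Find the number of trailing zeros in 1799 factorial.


floor(1799/5) = 359
floor(1799/25) = 71
floor(1799/125) = 14
floor(1799/625) = 2
Total = 446

446 trailing zeros


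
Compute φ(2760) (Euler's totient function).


2760 = 2^3 × 3 × 5 × 23
Prime factors: 2, 3, 5, 23
φ(2760) = 2760 × (1-1/2) × (1-1/3) × (1-1/5) × (1-1/23)
= 2760 × 1/2 × 2/3 × 4/5 × 22/23 = 704

φ(2760) = 704


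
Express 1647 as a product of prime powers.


1647 / 3 = 549
549 / 3 = 183
183 / 3 = 61
61 / 61 = 1
1647 = 3^3 × 61


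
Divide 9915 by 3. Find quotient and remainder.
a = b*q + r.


9915 = 3 * 3305 + 0
Check: 9915 + 0 = 9915

q = 3305, r = 0


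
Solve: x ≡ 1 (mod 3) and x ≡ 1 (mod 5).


M = 3*5 = 15
M1 = M/3 = 5, M2 = M/5 = 3
M1^(-1) mod 3 = 2, M2^(-1) mod 5 = 2
x = 1*5*2 + 1*3*2 = 16
16 mod 15 = 1
Check: 1 mod 3 = 1 ✓, 1 mod 5 = 1 ✓

x ≡ 1 (mod 15)


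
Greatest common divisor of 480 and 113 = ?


480 = 4 * 113 + 28
113 = 4 * 28 + 1
28 = 28 * 1 + 0
GCD = 1


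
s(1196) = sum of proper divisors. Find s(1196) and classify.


Proper divisors: 1, 2, 4, 13, 23, 26, 46, 52, 92, 299, 598
Sum = 1 + 2 + 4 + 13 + 23 + 26 + 46 + 52 + 92 + 299 + 598 = 1156
1156 < 1196 → deficient

s(1196) = 1156 (deficient)


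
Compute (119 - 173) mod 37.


119 - 173 = -54
-54 mod 37 = 20


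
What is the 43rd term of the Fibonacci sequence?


Sequence: 1, 1, 2, 3, 5, 8, 13, 21, 34, 55, 89, 144, 233, 377, 610, 987, 1597, 2584, 4181, 6765, 10946, 17711, 28657, 46368, 75025, 121393, 196418, 317811, 514229, 832040, 1346269, 2178309, 3524578, 5702887, 9227465, 14930352, 24157817, 39088169, 63245986, 102334155, 165580141, 267914296, 433494437
F(43) = 433494437


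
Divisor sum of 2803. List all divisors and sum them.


Divisors of 2803: 1, 2803
Sum = 1 + 2803 = 2804

σ(2803) = 2804


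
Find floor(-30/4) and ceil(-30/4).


-30/4 = -7.5000
floor = -8
ceil = -7

floor = -8, ceil = -7


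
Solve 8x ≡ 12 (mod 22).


GCD(8, 22) = 2 divides 12
Divide: 4x ≡ 6 (mod 11)
x ≡ 7 (mod 11)


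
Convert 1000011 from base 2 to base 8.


1000011 (base 2) = 67 (decimal)
67 (decimal) = 103 (base 8)


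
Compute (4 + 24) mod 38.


4 + 24 = 28
28 mod 38 = 28


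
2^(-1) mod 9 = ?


Use the extended Euclidean algorithm on (9, 2); each row r = 9*s + 2*t:
r=9, s=1, t=0
r=2, s=0, t=1
q=4: r=1, s=1, t=-4   [9*(1) + 2*(-4) = 1]
q=2: r=0, s=-2, t=9   [9*(-2) + 2*(9) = 0]
GCD = 1 with t = -4, so 2*(-4) ≡ 1 (mod 9)
Inverse = -4 mod 9 = 5
Check: 2 * 5 = 10 ≡ 1 (mod 9)

2^(-1) ≡ 5 (mod 9)


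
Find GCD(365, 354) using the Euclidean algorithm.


365 = 1 * 354 + 11
354 = 32 * 11 + 2
11 = 5 * 2 + 1
2 = 2 * 1 + 0
GCD = 1


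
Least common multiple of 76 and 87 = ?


GCD(76, 87) = 1
LCM = 76*87/1 = 6612/1 = 6612

LCM = 6612


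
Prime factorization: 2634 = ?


2634 / 2 = 1317
1317 / 3 = 439
439 / 439 = 1
2634 = 2 × 3 × 439


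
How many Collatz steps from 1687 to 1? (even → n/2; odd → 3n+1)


1687 → 5062 → 2531 → 7594 → 3797 → 11392 → 5696 → 2848 → 1424 → 712 → 356 → 178 → 89 → 268 → 134 → 67 → 202 → 101 → 304 → 152 → 76 → 38 → 19 → 58 → 29 → 88 → 44 → 22 → 11 → 34 → 17 → 52 → 26 → 13 → 40 → 20 → 10 → 5 → 16 → 8 → 4 → 2 → 1
Total steps = 42

42 steps


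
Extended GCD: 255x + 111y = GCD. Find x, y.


Tabular extended Euclidean (each row: r = 255*s + 111*t):
r=255, s=1, t=0
r=111, s=0, t=1
q=2: r=33, s=1, t=-2   [255*(1) + 111*(-2) = 33]
q=3: r=12, s=-3, t=7   [255*(-3) + 111*(7) = 12]
q=2: r=9, s=7, t=-16   [255*(7) + 111*(-16) = 9]
q=1: r=3, s=-10, t=23   [255*(-10) + 111*(23) = 3]
q=3: r=0, s=37, t=-85   [255*(37) + 111*(-85) = 0]
GCD = 3; from the row with r=3: x=-10, y=23
Check: 255*(-10) + 111*(23) = -2550 + 2553 = 3

GCD = 3, x = -10, y = 23


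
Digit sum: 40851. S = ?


4 + 0 + 8 + 5 + 1 = 18


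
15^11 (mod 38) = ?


15^1 mod 38 = 15
15^2 mod 38 = 35
15^3 mod 38 = 31
15^4 mod 38 = 9
15^5 mod 38 = 21
15^6 mod 38 = 11
15^7 mod 38 = 13
15^8 mod 38 = 5
15^9 mod 38 = 37
15^10 mod 38 = 23
15^11 mod 38 = 3


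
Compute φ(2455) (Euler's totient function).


2455 = 5 × 491
Prime factors: 5, 491
φ(2455) = 2455 × (1-1/5) × (1-1/491)
= 2455 × 4/5 × 490/491 = 1960

φ(2455) = 1960


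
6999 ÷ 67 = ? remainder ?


6999 = 67 * 104 + 31
Check: 6968 + 31 = 6999

q = 104, r = 31


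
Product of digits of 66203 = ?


6 × 6 × 2 × 0 × 3 = 0


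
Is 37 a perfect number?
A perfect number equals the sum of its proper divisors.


Proper divisors of 37: 1
Sum = 1 = 1

No, 37 is not perfect (1 ≠ 37)


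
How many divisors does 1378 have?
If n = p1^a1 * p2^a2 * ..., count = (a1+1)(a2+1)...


1378 = 2^1 × 13^1 × 53^1
d(1378) = (1+1) × (1+1) × (1+1) = 8

8 divisors


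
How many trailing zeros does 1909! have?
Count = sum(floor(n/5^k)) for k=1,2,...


floor(1909/5) = 381
floor(1909/25) = 76
floor(1909/125) = 15
floor(1909/625) = 3
Total = 475

475 trailing zeros


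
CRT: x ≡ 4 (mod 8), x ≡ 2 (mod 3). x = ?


M = 8*3 = 24
M1 = M/8 = 3, M2 = M/3 = 8
M1^(-1) mod 8 = 3, M2^(-1) mod 3 = 2
x = 4*3*3 + 2*8*2 = 68
68 mod 24 = 20
Check: 20 mod 8 = 4 ✓, 20 mod 3 = 2 ✓

x ≡ 20 (mod 24)


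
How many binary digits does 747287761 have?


747287761 in base 2 = 101100100010101011010011010001
Number of digits = 30

30 digits (base 2)


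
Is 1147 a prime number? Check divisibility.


1147 / 31 = 37 (exact division)
1147 is NOT prime.

No, 1147 is not prime


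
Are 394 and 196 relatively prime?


Euclidean algorithm:
394 = 2 * 196 + 2
196 = 98 * 2 + 0
GCD(394, 196) = 2

No, not coprime (GCD = 2)


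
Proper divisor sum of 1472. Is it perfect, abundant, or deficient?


Proper divisors: 1, 2, 4, 8, 16, 23, 32, 46, 64, 92, 184, 368, 736
Sum = 1 + 2 + 4 + 8 + 16 + 23 + 32 + 46 + 64 + 92 + 184 + 368 + 736 = 1576
1576 > 1472 → abundant

s(1472) = 1576 (abundant)


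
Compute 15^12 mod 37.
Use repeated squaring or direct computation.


15^1 mod 37 = 15
15^2 mod 37 = 3
15^3 mod 37 = 8
15^4 mod 37 = 9
15^5 mod 37 = 24
15^6 mod 37 = 27
15^7 mod 37 = 35
15^8 mod 37 = 7
15^9 mod 37 = 31
15^10 mod 37 = 21
15^11 mod 37 = 19
15^12 mod 37 = 26


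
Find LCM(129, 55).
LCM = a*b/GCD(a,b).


GCD(129, 55) = 1
LCM = 129*55/1 = 7095/1 = 7095

LCM = 7095


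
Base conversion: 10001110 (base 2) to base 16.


10001110 (base 2) = 142 (decimal)
142 (decimal) = 8E (base 16)


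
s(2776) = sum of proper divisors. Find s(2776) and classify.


Proper divisors: 1, 2, 4, 8, 347, 694, 1388
Sum = 1 + 2 + 4 + 8 + 347 + 694 + 1388 = 2444
2444 < 2776 → deficient

s(2776) = 2444 (deficient)


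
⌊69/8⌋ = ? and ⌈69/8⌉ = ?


69/8 = 8.6250
floor = 8
ceil = 9

floor = 8, ceil = 9


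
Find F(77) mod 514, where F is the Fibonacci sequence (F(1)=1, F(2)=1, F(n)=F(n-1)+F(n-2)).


F(k) mod 514 for k=1..77:
1, 1, 2, 3, 5, 8, 13, 21, 34, 55, 89, 144, 233, 377, 96, 473, 55, 14, 69, 83, 152, 235, 387, 108, 495, 89, 70, 159, 229, 388, 103, 491, 80, 57, 137, 194, 331, 11, 342, 353, 181, 20, 201, 221, 422, 129, 37, 166, 203, 369, 58, 427, 485, 398, 369, 253, 108, 361, 469, 316, 271, 73, 344, 417, 247, 150, 397, 33, 430, 463, 379, 328, 193, 7, 200, 207, 407
F(77) mod 514 = 407


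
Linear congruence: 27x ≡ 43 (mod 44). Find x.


GCD(27, 44) = 1, unique solution
a^(-1) mod 44 = 31
x = 31 * 43 mod 44 = 13

x ≡ 13 (mod 44)


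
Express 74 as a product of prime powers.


74 / 2 = 37
37 / 37 = 1
74 = 2 × 37


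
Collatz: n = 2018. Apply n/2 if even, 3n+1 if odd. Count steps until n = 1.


2018 → 1009 → 3028 → 1514 → 757 → 2272 → 1136 → 568 → 284 → 142 → 71 → 214 → 107 → 322 → 161 → 484 → 242 → 121 → 364 → 182 → 91 → 274 → 137 → 412 → 206 → 103 → 310 → 155 → 466 → 233 → 700 → 350 → 175 → 526 → 263 → 790 → 395 → 1186 → 593 → 1780 → 890 → 445 → 1336 → 668 → 334 → 167 → 502 → 251 → 754 → 377 → 1132 → 566 → 283 → 850 → 425 → 1276 → 638 → 319 → 958 → 479 → 1438 → 719 → 2158 → 1079 → 3238 → 1619 → 4858 → 2429 → 7288 → 3644 → 1822 → 911 → 2734 → 1367 → 4102 → 2051 → 6154 → 3077 → 9232 → 4616 → 2308 → 1154 → 577 → 1732 → 866 → 433 → 1300 → 650 → 325 → 976 → 488 → 244 → 122 → 61 → 184 → 92 → 46 → 23 → 70 → 35 → 106 → 53 → 160 → 80 → 40 → 20 → 10 → 5 → 16 → 8 → 4 → 2 → 1
Total steps = 112

112 steps


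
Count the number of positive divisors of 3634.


3634 = 2^1 × 23^1 × 79^1
d(3634) = (1+1) × (1+1) × (1+1) = 8

8 divisors


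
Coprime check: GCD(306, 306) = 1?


Euclidean algorithm:
306 = 1 * 306 + 0
GCD(306, 306) = 306

No, not coprime (GCD = 306)


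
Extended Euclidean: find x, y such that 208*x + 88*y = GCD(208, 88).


Tabular extended Euclidean (each row: r = 208*s + 88*t):
r=208, s=1, t=0
r=88, s=0, t=1
q=2: r=32, s=1, t=-2   [208*(1) + 88*(-2) = 32]
q=2: r=24, s=-2, t=5   [208*(-2) + 88*(5) = 24]
q=1: r=8, s=3, t=-7   [208*(3) + 88*(-7) = 8]
q=3: r=0, s=-11, t=26   [208*(-11) + 88*(26) = 0]
GCD = 8; from the row with r=8: x=3, y=-7
Check: 208*(3) + 88*(-7) = 624 - 616 = 8

GCD = 8, x = 3, y = -7


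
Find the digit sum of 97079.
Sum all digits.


9 + 7 + 0 + 7 + 9 = 32


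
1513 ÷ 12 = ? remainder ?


1513 = 12 * 126 + 1
Check: 1512 + 1 = 1513

q = 126, r = 1


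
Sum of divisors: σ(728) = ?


Divisors of 728: 1, 2, 4, 7, 8, 13, 14, 26, 28, 52, 56, 91, 104, 182, 364, 728
Sum = 1 + 2 + 4 + 7 + 8 + 13 + 14 + 26 + 28 + 52 + 56 + 91 + 104 + 182 + 364 + 728 = 1680

σ(728) = 1680


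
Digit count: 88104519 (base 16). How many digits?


88104519 in base 16 = 5405E47
Number of digits = 7

7 digits (base 16)


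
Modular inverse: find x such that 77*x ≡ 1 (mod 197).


Use the extended Euclidean algorithm on (197, 77); each row r = 197*s + 77*t:
r=197, s=1, t=0
r=77, s=0, t=1
q=2: r=43, s=1, t=-2   [197*(1) + 77*(-2) = 43]
q=1: r=34, s=-1, t=3   [197*(-1) + 77*(3) = 34]
q=1: r=9, s=2, t=-5   [197*(2) + 77*(-5) = 9]
q=3: r=7, s=-7, t=18   [197*(-7) + 77*(18) = 7]
q=1: r=2, s=9, t=-23   [197*(9) + 77*(-23) = 2]
q=3: r=1, s=-34, t=87   [197*(-34) + 77*(87) = 1]
q=2: r=0, s=77, t=-197   [197*(77) + 77*(-197) = 0]
GCD = 1 with t = 87, so 77*(87) ≡ 1 (mod 197)
Inverse = 87 mod 197 = 87
Check: 77 * 87 = 6699 ≡ 1 (mod 197)

77^(-1) ≡ 87 (mod 197)


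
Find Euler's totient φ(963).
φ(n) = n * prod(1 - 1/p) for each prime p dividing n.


963 = 3^2 × 107
Prime factors: 3, 107
φ(963) = 963 × (1-1/3) × (1-1/107)
= 963 × 2/3 × 106/107 = 636

φ(963) = 636


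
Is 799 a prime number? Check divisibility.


799 / 17 = 47 (exact division)
799 is NOT prime.

No, 799 is not prime


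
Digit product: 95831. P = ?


9 × 5 × 8 × 3 × 1 = 1080


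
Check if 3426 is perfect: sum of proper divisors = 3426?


Proper divisors of 3426: 1, 2, 3, 6, 571, 1142, 1713
Sum = 1 + 2 + 3 + 6 + 571 + 1142 + 1713 = 3438

No, 3426 is not perfect (3438 ≠ 3426)


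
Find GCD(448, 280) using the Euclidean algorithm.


448 = 1 * 280 + 168
280 = 1 * 168 + 112
168 = 1 * 112 + 56
112 = 2 * 56 + 0
GCD = 56


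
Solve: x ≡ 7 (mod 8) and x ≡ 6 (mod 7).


M = 8*7 = 56
M1 = M/8 = 7, M2 = M/7 = 8
M1^(-1) mod 8 = 7, M2^(-1) mod 7 = 1
x = 7*7*7 + 6*8*1 = 391
391 mod 56 = 55
Check: 55 mod 8 = 7 ✓, 55 mod 7 = 6 ✓

x ≡ 55 (mod 56)


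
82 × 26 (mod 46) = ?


82 × 26 = 2132
2132 mod 46 = 16


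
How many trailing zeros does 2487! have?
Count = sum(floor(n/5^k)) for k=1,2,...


floor(2487/5) = 497
floor(2487/25) = 99
floor(2487/125) = 19
floor(2487/625) = 3
Total = 618

618 trailing zeros


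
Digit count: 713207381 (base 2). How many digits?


713207381 in base 2 = 101010100000101010111001010101
Number of digits = 30

30 digits (base 2)


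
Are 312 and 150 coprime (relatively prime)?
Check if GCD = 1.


Euclidean algorithm:
312 = 2 * 150 + 12
150 = 12 * 12 + 6
12 = 2 * 6 + 0
GCD(312, 150) = 6

No, not coprime (GCD = 6)


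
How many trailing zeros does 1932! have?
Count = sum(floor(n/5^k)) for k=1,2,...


floor(1932/5) = 386
floor(1932/25) = 77
floor(1932/125) = 15
floor(1932/625) = 3
Total = 481

481 trailing zeros


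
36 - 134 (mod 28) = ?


36 - 134 = -98
-98 mod 28 = 14


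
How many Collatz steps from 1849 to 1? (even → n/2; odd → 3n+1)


1849 → 5548 → 2774 → 1387 → 4162 → 2081 → 6244 → 3122 → 1561 → 4684 → 2342 → 1171 → 3514 → 1757 → 5272 → 2636 → 1318 → 659 → 1978 → 989 → 2968 → 1484 → 742 → 371 → 1114 → 557 → 1672 → 836 → 418 → 209 → 628 → 314 → 157 → 472 → 236 → 118 → 59 → 178 → 89 → 268 → 134 → 67 → 202 → 101 → 304 → 152 → 76 → 38 → 19 → 58 → 29 → 88 → 44 → 22 → 11 → 34 → 17 → 52 → 26 → 13 → 40 → 20 → 10 → 5 → 16 → 8 → 4 → 2 → 1
Total steps = 68

68 steps


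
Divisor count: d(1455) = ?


1455 = 3^1 × 5^1 × 97^1
d(1455) = (1+1) × (1+1) × (1+1) = 8

8 divisors


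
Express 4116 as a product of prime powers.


4116 / 2 = 2058
2058 / 2 = 1029
1029 / 3 = 343
343 / 7 = 49
49 / 7 = 7
7 / 7 = 1
4116 = 2^2 × 3 × 7^3


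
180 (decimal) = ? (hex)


180 (base 10) = 180 (decimal)
180 (decimal) = B4 (base 16)


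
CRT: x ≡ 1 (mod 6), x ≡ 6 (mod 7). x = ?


M = 6*7 = 42
M1 = M/6 = 7, M2 = M/7 = 6
M1^(-1) mod 6 = 1, M2^(-1) mod 7 = 6
x = 1*7*1 + 6*6*6 = 223
223 mod 42 = 13
Check: 13 mod 6 = 1 ✓, 13 mod 7 = 6 ✓

x ≡ 13 (mod 42)
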